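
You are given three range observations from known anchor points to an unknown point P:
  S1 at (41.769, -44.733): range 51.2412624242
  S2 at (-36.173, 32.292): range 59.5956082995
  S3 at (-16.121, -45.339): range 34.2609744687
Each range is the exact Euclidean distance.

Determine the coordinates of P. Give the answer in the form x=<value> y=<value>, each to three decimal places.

x=-0.029 y=-15.092

eq1: (x − 41.769)² + (y + 44.733)² = 51.2412624242²
eq2: (x + 36.173)² + (y − 32.292)² = 59.5956082995²
eq3: (x + 16.121)² + (y + 45.339)² = 34.2609744687²
eq2−eq3, eq2−eq1 (x²,y² cancel):
  40.104·x − 155.262·y = 2342.074526
  155.884·x − 154.050·y = 2320.401011
det = 40.104·-154.050 − -155.262·155.884 = 18024.840408
x = (2342.074526·-154.050 − -155.262·2320.401011) / 18024.840408 = -0.029209
y = (40.104·2320.401011 − 2342.074526·155.884) / 18024.840408 = -15.092205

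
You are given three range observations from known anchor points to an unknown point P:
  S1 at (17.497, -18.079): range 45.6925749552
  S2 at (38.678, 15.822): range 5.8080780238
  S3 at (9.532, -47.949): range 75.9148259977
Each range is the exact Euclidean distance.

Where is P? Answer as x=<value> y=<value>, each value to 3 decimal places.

x=40.781 y=21.236

eq1: (x − 17.497)² + (y + 18.079)² = 45.6925749552²
eq2: (x − 38.678)² + (y − 15.822)² = 5.8080780238²
eq3: (x − 9.532)² + (y + 47.949)² = 75.9148259977²
eq1−eq3, eq1−eq2 (x²,y² cancel):
  -15.930·x − 59.740·y = -1918.279025
  42.362·x + 67.802·y = 3167.405754
det = -15.930·67.802 − -59.740·42.362 = 1450.620020
x = (-1918.279025·67.802 − -59.740·3167.405754) / 1450.620020 = 40.780952
y = (-15.930·3167.405754 − -1918.279025·42.362) / 1450.620020 = 21.235997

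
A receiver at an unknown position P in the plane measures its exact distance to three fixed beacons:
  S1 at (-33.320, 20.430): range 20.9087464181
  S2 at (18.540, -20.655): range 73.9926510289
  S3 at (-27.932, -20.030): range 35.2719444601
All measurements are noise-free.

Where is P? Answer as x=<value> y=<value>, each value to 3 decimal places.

x=-49.840 y=7.613

eq1: (x + 33.320)² + (y − 20.430)² = 20.9087464181²
eq2: (x − 18.540)² + (y + 20.655)² = 73.9926510289²
eq3: (x + 27.932)² + (y + 20.030)² = 35.2719444601²
eq2−eq3, eq2−eq1 (x²,y² cancel):
  -92.944·x + 1.250·y = 4641.839239
  -103.720·x + 82.170·y = 5794.983405
det = -92.944·82.170 − 1.250·-103.720 = -7507.558480
x = (4641.839239·82.170 − 1.250·5794.983405) / -7507.558480 = -49.839932
y = (-92.944·5794.983405 − 4641.839239·-103.720) / -7507.558480 = 7.613310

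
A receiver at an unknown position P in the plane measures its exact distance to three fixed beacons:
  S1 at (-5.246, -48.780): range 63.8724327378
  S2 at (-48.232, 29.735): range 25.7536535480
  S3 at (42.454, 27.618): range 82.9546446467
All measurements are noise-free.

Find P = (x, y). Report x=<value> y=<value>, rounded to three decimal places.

eq1: (x + 5.246)² + (y + 48.780)² = 63.8724327378²
eq2: (x + 48.232)² + (y − 29.735)² = 25.7536535480²
eq3: (x − 42.454)² + (y − 27.618)² = 82.9546446467²
eq3−eq2, eq3−eq1 (x²,y² cancel):
  -181.372·x + 4.234·y = 6863.622406
  -95.400·x − 152.796·y = 2643.698281
det = -181.372·-152.796 − 4.234·-95.400 = 28116.839712
x = (6863.622406·-152.796 − 4.234·2643.698281) / 28116.839712 = -37.697248
y = (-181.372·2643.698281 − 6863.622406·-95.400) / 28116.839712 = 6.234582

x=-37.697 y=6.235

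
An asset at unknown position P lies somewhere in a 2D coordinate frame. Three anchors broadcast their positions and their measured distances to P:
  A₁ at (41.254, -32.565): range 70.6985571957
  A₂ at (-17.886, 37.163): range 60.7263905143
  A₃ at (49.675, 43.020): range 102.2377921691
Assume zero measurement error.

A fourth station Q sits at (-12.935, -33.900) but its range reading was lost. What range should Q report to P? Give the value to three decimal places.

eq1: (x − 41.254)² + (y + 32.565)² = 70.6985571957²
eq2: (x + 17.886)² + (y − 37.163)² = 60.7263905143²
eq3: (x − 49.675)² + (y − 43.020)² = 102.2377921691²
eq3−eq1, eq3−eq2 (x²,y² cancel):
  -16.842·x − 151.170·y = 3898.325874
  -135.122·x − 11.714·y = 4147.543183
det = -16.842·-11.714 − -151.170·-135.122 = -20229.105552
x = (3898.325874·-11.714 − -151.170·4147.543183) / -20229.105552 = -28.736768
y = (-16.842·4147.543183 − 3898.325874·-135.122) / -20229.105552 = -22.586103
|P − Q| = √((-28.736768 − -12.935)² + (-22.586103 − -33.900)²) = 19.434509

19.435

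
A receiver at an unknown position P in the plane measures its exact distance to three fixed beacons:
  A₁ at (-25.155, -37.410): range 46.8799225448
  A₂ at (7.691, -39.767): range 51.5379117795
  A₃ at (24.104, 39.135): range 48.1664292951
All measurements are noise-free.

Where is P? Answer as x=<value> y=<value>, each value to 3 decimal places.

x=-12.389 y=7.698

eq1: (x + 25.155)² + (y + 37.410)² = 46.8799225448²
eq2: (x − 7.691)² + (y + 39.767)² = 51.5379117795²
eq3: (x − 24.104)² + (y − 39.135)² = 48.1664292951²
eq3−eq2, eq3−eq1 (x²,y² cancel):
  -32.826·x − 157.804·y = -808.136711
  -98.518·x − 153.090·y = 42.008857
det = -32.826·-153.090 − -157.804·-98.518 = -10521.202132
x = (-808.136711·-153.090 − -157.804·42.008857) / -10521.202132 = -12.388966
y = (-32.826·42.008857 − -808.136711·-98.518) / -10521.202132 = 7.698264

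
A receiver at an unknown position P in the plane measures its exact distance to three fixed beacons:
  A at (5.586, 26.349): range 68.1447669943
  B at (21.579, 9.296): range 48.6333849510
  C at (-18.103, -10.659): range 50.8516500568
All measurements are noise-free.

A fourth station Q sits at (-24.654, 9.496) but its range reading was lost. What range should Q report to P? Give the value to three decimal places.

68.844

eq1: (x − 5.586)² + (y − 26.349)² = 68.1447669943²
eq2: (x − 21.579)² + (y − 9.296)² = 48.6333849510²
eq3: (x + 18.103)² + (y + 10.659)² = 50.8516500568²
eq2−eq3, eq2−eq1 (x²,y² cancel):
  -79.364·x − 39.910·y = -331.420149
  -31.986·x + 34.106·y = -2105.098797
det = -79.364·34.106 − -39.910·-31.986 = -3983.349844
x = (-331.420149·34.106 − -39.910·-2105.098797) / -3983.349844 = 23.929083
y = (-79.364·-2105.098797 − -331.420149·-31.986) / -3983.349844 = -39.280571
|P − Q| = √((23.929083 − -24.654)² + (-39.280571 − 9.496)²) = 68.843807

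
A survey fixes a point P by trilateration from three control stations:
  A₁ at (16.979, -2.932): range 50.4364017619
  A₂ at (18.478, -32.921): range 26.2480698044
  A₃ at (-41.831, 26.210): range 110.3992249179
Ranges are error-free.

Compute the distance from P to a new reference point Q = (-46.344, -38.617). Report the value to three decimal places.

86.971

eq1: (x − 16.979)² + (y + 2.932)² = 50.4364017619²
eq2: (x − 18.478)² + (y + 32.921)² = 26.2480698044²
eq3: (x + 41.831)² + (y − 26.210)² = 110.3992249179²
eq2−eq3, eq2−eq1 (x²,y² cancel):
  -120.618·x + 118.262·y = -10487.459758
  -2.998·x + 59.978·y = -2983.215114
det = -120.618·59.978 − 118.262·-2.998 = -6879.876928
x = (-10487.459758·59.978 − 118.262·-2983.215114) / -6879.876928 = 40.148375
y = (-120.618·-2983.215114 − -10487.459758·-2.998) / -6879.876928 = -47.731673
|P − Q| = √((40.148375 − -46.344)² + (-47.731673 − -38.617)²) = 86.971306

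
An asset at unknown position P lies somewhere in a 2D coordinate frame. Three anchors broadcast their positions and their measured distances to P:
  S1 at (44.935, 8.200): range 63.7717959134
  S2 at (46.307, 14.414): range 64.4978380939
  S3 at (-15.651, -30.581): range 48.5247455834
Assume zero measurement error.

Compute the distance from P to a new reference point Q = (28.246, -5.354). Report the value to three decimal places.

eq1: (x − 44.935)² + (y − 8.200)² = 63.7717959134²
eq2: (x − 46.307)² + (y − 14.414)² = 64.4978380939²
eq3: (x + 15.651)² + (y + 30.581)² = 48.5247455834²
eq3−eq1, eq3−eq2 (x²,y² cancel):
  121.172·x + 77.562·y = -805.948157
  123.916·x + 89.990·y = -633.369902
det = 121.172·89.990 − 77.562·123.916 = 1293.095488
x = (-805.948157·89.990 − 77.562·-633.369902) / 1293.095488 = -18.097533
y = (121.172·-633.369902 − -805.948157·123.916) / 1293.095488 = 17.882031
|P − Q| = √((-18.097533 − 28.246)² + (17.882031 − -5.354)²) = 51.842417

51.842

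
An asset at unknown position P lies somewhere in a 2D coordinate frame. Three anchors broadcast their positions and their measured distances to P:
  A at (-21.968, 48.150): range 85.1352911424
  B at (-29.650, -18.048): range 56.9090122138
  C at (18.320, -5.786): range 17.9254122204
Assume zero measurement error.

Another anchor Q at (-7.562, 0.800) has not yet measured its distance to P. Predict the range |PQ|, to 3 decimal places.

41.202

eq1: (x + 21.968)² + (y − 48.150)² = 85.1352911424²
eq2: (x + 29.650)² + (y + 18.048)² = 56.9090122138²
eq3: (x − 18.320)² + (y + 5.786)² = 17.9254122204²
eq2−eq3, eq2−eq1 (x²,y² cancel):
  95.940·x + 24.524·y = 2081.562660
  15.364·x + 132.396·y = -2413.219407
det = 95.940·132.396 − 24.524·15.364 = 12325.285504
x = (2081.562660·132.396 − 24.524·-2413.219407) / 12325.285504 = 27.161429
y = (95.940·-2413.219407 − 2081.562660·15.364) / 12325.285504 = -21.379253
|P − Q| = √((27.161429 − -7.562)² + (-21.379253 − 0.800)²) = 41.202376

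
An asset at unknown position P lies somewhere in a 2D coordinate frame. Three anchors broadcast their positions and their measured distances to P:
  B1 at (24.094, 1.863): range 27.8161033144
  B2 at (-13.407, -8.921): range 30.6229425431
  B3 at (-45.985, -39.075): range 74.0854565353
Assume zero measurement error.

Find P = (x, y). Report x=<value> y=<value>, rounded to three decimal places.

x=1.368 y=17.902

eq1: (x − 24.094)² + (y − 1.863)² = 27.8161033144²
eq2: (x + 13.407)² + (y + 8.921)² = 30.6229425431²
eq3: (x + 45.985)² + (y + 39.075)² = 74.0854565353²
eq2−eq3, eq2−eq1 (x²,y² cancel):
  -65.156·x − 60.308·y = -1168.746300
  75.002·x + 21.568·y = 488.688721
det = -65.156·21.568 − -60.308·75.002 = 3117.936008
x = (-1168.746300·21.568 − -60.308·488.688721) / 3117.936008 = 1.367674
y = (-65.156·488.688721 − -1168.746300·75.002) / 3117.936008 = 17.902006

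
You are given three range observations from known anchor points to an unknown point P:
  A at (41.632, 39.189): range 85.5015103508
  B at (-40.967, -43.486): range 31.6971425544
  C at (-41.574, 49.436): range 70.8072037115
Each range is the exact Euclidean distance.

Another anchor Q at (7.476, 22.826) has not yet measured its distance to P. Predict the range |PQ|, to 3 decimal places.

50.448

eq1: (x − 41.632)² + (y − 39.189)² = 85.5015103508²
eq2: (x + 40.967)² + (y + 43.486)² = 31.6971425544²
eq3: (x + 41.574)² + (y − 49.436)² = 70.8072037115²
eq1−eq2, eq1−eq3 (x²,y² cancel):
  -165.198·x − 165.350·y = 6606.125566
  -166.412·x + 20.494·y = 3200.162602
det = -165.198·20.494 − -165.350·-166.412 = -30901.792012
x = (6606.125566·20.494 − -165.350·3200.162602) / -30901.792012 = -21.504669
y = (-165.198·3200.162602 − 6606.125566·-166.412) / -30901.792012 = -18.467476
|P − Q| = √((-21.504669 − 7.476)² + (-18.467476 − 22.826)²) = 50.448294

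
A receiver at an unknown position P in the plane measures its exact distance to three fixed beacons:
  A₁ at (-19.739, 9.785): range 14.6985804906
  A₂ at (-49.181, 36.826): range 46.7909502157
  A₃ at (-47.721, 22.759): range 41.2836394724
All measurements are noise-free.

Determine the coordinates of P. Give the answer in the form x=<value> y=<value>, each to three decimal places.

eq1: (x + 19.739)² + (y − 9.785)² = 14.6985804906²
eq2: (x + 49.181)² + (y − 36.826)² = 46.7909502157²
eq3: (x + 47.721)² + (y − 22.759)² = 41.2836394724²
eq3−eq2, eq3−eq1 (x²,y² cancel):
  -2.920·x + 28.134·y = 494.604981
  55.964·x − 25.948·y = -821.600956
det = -2.920·-25.948 − 28.134·55.964 = -1498.723016
x = (494.604981·-25.948 − 28.134·-821.600956) / -1498.723016 = -6.859781
y = (-2.920·-821.600956 − 494.604981·55.964) / -1498.723016 = 16.868359

x=-6.860 y=16.868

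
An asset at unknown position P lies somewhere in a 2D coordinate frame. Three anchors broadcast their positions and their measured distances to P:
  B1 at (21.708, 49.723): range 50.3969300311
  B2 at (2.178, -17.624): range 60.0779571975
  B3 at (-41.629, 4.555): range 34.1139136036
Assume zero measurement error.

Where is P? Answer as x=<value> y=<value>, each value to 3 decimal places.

eq1: (x − 21.708)² + (y − 49.723)² = 50.3969300311²
eq2: (x − 2.178)² + (y + 17.624)² = 60.0779571975²
eq3: (x + 41.629)² + (y − 4.555)² = 34.1139136036²
eq1−eq3, eq1−eq2 (x²,y² cancel):
  -126.674·x − 90.336·y = 186.199128
  -39.060·x − 134.694·y = -3697.775317
det = -126.674·-134.694 − -90.336·-39.060 = 13533.703596
x = (186.199128·-134.694 − -90.336·-3697.775317) / 13533.703596 = -26.535392
y = (-126.674·-3697.775317 − 186.199128·-39.060) / 13533.703596 = 35.148171

x=-26.535 y=35.148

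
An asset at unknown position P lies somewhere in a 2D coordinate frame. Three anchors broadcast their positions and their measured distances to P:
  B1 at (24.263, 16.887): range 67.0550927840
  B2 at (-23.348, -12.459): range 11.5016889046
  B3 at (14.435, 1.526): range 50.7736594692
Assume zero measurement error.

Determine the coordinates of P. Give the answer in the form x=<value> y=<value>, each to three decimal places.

eq1: (x − 24.263)² + (y − 16.887)² = 67.0550927840²
eq2: (x + 23.348)² + (y + 12.459)² = 11.5016889046²
eq3: (x − 14.435)² + (y − 1.526)² = 50.7736594692²
eq2−eq3, eq2−eq1 (x²,y² cancel):
  75.566·x + 27.970·y = -2935.333532
  95.222·x + 58.692·y = -4190.588468
det = 75.566·58.692 − 27.970·95.222 = 1771.760332
x = (-2935.333532·58.692 − 27.970·-4190.588468) / 1771.760332 = -31.081990
y = (75.566·-4190.588468 − -2935.333532·95.222) / 1771.760332 = -20.972181

x=-31.082 y=-20.972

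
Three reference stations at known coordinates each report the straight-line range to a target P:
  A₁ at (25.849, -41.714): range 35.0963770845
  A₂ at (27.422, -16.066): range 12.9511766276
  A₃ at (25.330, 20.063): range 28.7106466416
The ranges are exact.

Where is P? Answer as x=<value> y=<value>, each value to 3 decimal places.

eq1: (x − 25.849)² + (y + 41.714)² = 35.0963770845²
eq2: (x − 27.422)² + (y + 16.066)² = 12.9511766276²
eq3: (x − 25.330)² + (y − 20.063)² = 28.7106466416²
eq3−eq1, eq3−eq2 (x²,y² cancel):
  1.038·x − 123.554·y = 956.641274
  4.184·x − 72.258·y = 622.517826
det = 1.038·-72.258 − -123.554·4.184 = 441.946132
x = (956.641274·-72.258 − -123.554·622.517826) / 441.946132 = 17.625637
y = (1.038·622.517826 − 956.641274·4.184) / 441.946132 = -7.594621

x=17.626 y=-7.595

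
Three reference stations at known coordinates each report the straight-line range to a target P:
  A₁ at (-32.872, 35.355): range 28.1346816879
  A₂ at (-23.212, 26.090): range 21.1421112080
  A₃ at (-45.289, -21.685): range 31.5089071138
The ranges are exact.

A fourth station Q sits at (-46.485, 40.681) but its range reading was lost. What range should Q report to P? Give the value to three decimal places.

36.171

eq1: (x + 32.872)² + (y − 35.355)² = 28.1346816879²
eq2: (x + 23.212)² + (y − 26.090)² = 21.1421112080²
eq3: (x + 45.289)² + (y + 21.685)² = 31.5089071138²
eq1−eq2, eq1−eq3 (x²,y² cancel):
  19.320·x − 18.530·y = -766.487918
  -24.834·x − 114.080·y = -10.462577
det = 19.320·-114.080 − -18.530·-24.834 = -2664.199620
x = (-766.487918·-114.080 − -18.530·-10.462577) / -2664.199620 = -32.747948
y = (19.320·-10.462577 − -766.487918·-24.834) / -2664.199620 = 7.220592
|P − Q| = √((-32.747948 − -46.485)² + (7.220592 − 40.681)²) = 36.170506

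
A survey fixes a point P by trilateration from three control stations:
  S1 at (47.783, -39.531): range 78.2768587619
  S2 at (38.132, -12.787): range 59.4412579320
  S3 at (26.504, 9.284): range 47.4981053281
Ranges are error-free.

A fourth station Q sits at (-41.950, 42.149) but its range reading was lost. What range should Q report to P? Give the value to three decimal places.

47.860

eq1: (x − 47.783)² + (y + 39.531)² = 78.2768587619²
eq2: (x − 38.132)² + (y + 12.787)² = 59.4412579320²
eq3: (x − 26.504)² + (y − 9.284)² = 47.4981053281²
eq2−eq1, eq2−eq3 (x²,y² cancel):
  19.302·x − 53.488·y = -365.645216
  -23.256·x + 44.142·y = 448.291014
det = 19.302·44.142 − -53.488·-23.256 = -391.888044
x = (-365.645216·44.142 − -53.488·448.291014) / -391.888044 = -20.000300
y = (19.302·448.291014 − -365.645216·-23.256) / -391.888044 = -0.381405
|P − Q| = √((-20.000300 − -41.950)² + (-0.381405 − 42.149)²) = 47.860471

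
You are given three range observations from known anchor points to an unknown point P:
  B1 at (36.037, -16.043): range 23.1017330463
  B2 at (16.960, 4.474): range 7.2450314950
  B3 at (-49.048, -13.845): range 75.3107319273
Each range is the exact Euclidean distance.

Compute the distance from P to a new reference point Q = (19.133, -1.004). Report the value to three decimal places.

6.947

eq1: (x − 36.037)² + (y + 16.043)² = 23.1017330463²
eq2: (x − 16.960)² + (y − 4.474)² = 7.2450314950²
eq3: (x + 49.048)² + (y + 13.845)² = 75.3107319273²
eq3−eq1, eq3−eq2 (x²,y² cancel):
  170.170·x − 4.396·y = 4096.669163
  132.016·x + 36.638·y = 3329.483809
det = 170.170·36.638 − -4.396·132.016 = 6815.030796
x = (4096.669163·36.638 − -4.396·3329.483809) / 6815.030796 = 24.171597
y = (170.170·3329.483809 − 4096.669163·132.016) / 6815.030796 = 3.778763
|P − Q| = √((24.171597 − 19.133)² + (3.778763 − -1.004)²) = 6.947105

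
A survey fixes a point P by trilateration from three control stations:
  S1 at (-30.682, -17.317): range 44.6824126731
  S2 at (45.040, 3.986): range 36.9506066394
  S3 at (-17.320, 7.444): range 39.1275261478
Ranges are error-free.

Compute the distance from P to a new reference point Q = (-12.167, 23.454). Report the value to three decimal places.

47.360

eq1: (x + 30.682)² + (y + 17.317)² = 44.6824126731²
eq2: (x − 45.040)² + (y − 3.986)² = 36.9506066394²
eq3: (x + 17.320)² + (y − 7.444)² = 39.1275261478²
eq2−eq3, eq2−eq1 (x²,y² cancel):
  -124.720·x + 6.916·y = -1854.710231
  -151.444·x − 42.606·y = -1434.396854
det = -124.720·-42.606 − 6.916·-151.444 = 6361.207024
x = (-1854.710231·-42.606 − 6.916·-1434.396854) / 6361.207024 = 13.981949
y = (-124.720·-1434.396854 − -1854.710231·-151.444) / 6361.207024 = -16.032611
|P − Q| = √((13.981949 − -12.167)² + (-16.032611 − 23.454)²) = 47.359899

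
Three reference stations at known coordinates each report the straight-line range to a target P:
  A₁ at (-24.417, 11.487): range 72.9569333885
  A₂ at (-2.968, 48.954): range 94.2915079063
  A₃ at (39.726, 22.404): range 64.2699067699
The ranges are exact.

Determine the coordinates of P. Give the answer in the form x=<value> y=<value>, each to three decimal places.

x=26.731 y=-40.538

eq1: (x + 24.417)² + (y − 11.487)² = 72.9569333885²
eq2: (x + 2.968)² + (y − 48.954)² = 94.2915079063²
eq3: (x − 39.726)² + (y − 22.404)² = 64.2699067699²
eq2−eq1, eq2−eq3 (x²,y² cancel):
  -42.898·x − 74.934·y = 1891.012252
  85.388·x − 53.100·y = 4435.058699
det = -42.898·-53.100 − -74.934·85.388 = 8676.348192
x = (1891.012252·-53.100 − -74.934·4435.058699) / 8676.348192 = 26.730594
y = (-42.898·4435.058699 − 1891.012252·85.388) / 8676.348192 = -40.538357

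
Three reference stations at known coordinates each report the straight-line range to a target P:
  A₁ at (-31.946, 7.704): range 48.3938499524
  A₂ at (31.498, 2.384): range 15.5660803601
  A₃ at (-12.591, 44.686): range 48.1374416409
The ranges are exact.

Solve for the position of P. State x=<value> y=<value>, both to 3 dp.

x=16.427 y=6.278

eq1: (x + 31.946)² + (y − 7.704)² = 48.3938499524²
eq2: (x − 31.498)² + (y − 2.384)² = 15.5660803601²
eq3: (x + 12.591)² + (y − 44.686)² = 48.1374416409²
eq3−eq2, eq3−eq1 (x²,y² cancel):
  88.178·x − 84.604·y = 917.346013
  -38.710·x − 73.964·y = -1100.224770
det = 88.178·-73.964 − -84.604·-38.710 = -9797.018432
x = (917.346013·-73.964 − -84.604·-1100.224770) / -9797.018432 = 16.426834
y = (88.178·-1100.224770 − 917.346013·-38.710) / -9797.018432 = 6.277946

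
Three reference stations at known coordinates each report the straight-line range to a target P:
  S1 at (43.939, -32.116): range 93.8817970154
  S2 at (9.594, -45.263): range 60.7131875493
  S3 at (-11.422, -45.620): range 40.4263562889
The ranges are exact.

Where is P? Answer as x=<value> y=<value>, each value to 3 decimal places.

eq1: (x − 43.939)² + (y + 32.116)² = 93.8817970154²
eq2: (x − 9.594)² + (y + 45.263)² = 60.7131875493²
eq3: (x + 11.422)² + (y + 45.620)² = 40.4263562889²
eq2−eq3, eq2−eq1 (x²,y² cancel):
  -42.032·x − 0.714·y = 2122.663339
  68.690·x + 26.294·y = -4306.411496
det = -42.032·26.294 − -0.714·68.690 = -1056.144748
x = (2122.663339·26.294 − -0.714·-4306.411496) / -1056.144748 = -49.934947
y = (-42.032·-4306.411496 − 2122.663339·68.690) / -1056.144748 = -33.330037

x=-49.935 y=-33.330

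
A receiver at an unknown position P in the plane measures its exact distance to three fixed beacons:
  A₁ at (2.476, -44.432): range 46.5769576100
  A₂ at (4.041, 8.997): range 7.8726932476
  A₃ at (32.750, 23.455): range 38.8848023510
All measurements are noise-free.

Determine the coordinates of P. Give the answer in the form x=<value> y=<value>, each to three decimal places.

x=0.259 y=2.092

eq1: (x − 2.476)² + (y + 44.432)² = 46.5769576100²
eq2: (x − 4.041)² + (y − 8.997)² = 7.8726932476²
eq3: (x − 32.750)² + (y − 23.455)² = 38.8848023510²
eq1−eq2, eq1−eq3 (x²,y² cancel):
  3.130·x + 106.858·y = 224.376171
  60.548·x + 135.774·y = 299.751451
det = 3.130·135.774 − 106.858·60.548 = -6045.065564
x = (224.376171·135.774 − 106.858·299.751451) / -6045.065564 = 0.259119
y = (3.130·299.751451 − 224.376171·60.548) / -6045.065564 = 2.092170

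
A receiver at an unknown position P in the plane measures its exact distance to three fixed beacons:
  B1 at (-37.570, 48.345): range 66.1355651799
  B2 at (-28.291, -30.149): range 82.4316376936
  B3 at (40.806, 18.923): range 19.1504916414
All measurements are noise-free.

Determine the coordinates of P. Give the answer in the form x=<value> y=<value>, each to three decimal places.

eq1: (x + 37.570)² + (y − 48.345)² = 66.1355651799²
eq2: (x + 28.291)² + (y + 30.149)² = 82.4316376936²
eq3: (x − 40.806)² + (y − 18.923)² = 19.1504916414²
eq2−eq3, eq2−eq1 (x²,y² cancel):
  138.194·x + 98.144·y = 6742.100246
  -18.558·x + 156.988·y = 4460.462954
det = 138.194·156.988 − 98.144·-18.558 = 23516.156024
x = (6742.100246·156.988 − 98.144·4460.462954) / 23516.156024 = 26.392968
y = (138.194·4460.462954 − 6742.100246·-18.558) / 23516.156024 = 31.532752

x=26.393 y=31.533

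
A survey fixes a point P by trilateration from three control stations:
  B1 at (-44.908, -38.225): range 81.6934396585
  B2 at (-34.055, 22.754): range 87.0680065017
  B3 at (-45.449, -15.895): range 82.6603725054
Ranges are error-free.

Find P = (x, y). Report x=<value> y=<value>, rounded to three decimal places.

x=36.222 y=-28.646

eq1: (x + 44.908)² + (y + 38.225)² = 81.6934396585²
eq2: (x + 34.055)² + (y − 22.754)² = 87.0680065017²
eq3: (x + 45.449)² + (y + 15.895)² = 82.6603725054²
eq3−eq1, eq3−eq2 (x²,y² cancel):
  1.082·x − 44.660·y = 1318.535562
  22.788·x + 77.298·y = -1388.875658
det = 1.082·77.298 − -44.660·22.788 = 1101.348516
x = (1318.535562·77.298 − -44.660·-1388.875658) / 1101.348516 = 36.221936
y = (1.082·-1388.875658 − 1318.535562·22.788) / 1101.348516 = -28.646293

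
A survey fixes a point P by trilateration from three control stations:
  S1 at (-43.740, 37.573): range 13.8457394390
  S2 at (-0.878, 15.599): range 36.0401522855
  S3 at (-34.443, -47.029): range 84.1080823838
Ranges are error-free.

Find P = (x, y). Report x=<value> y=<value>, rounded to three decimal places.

x=-29.908 y=36.957

eq1: (x + 43.740)² + (y − 37.573)² = 13.8457394390²
eq2: (x + 0.878)² + (y − 15.599)² = 36.0401522855²
eq3: (x + 34.443)² + (y + 47.029)² = 84.1080823838²
eq3−eq1, eq3−eq2 (x²,y² cancel):
  -18.594·x + 169.204·y = 6809.335861
  67.130·x + 125.256·y = 2621.329541
det = -18.594·125.256 − 169.204·67.130 = -13687.674584
x = (6809.335861·125.256 − 169.204·2621.329541) / -13687.674584 = -29.907982
y = (-18.594·2621.329541 − 6809.335861·67.130) / -13687.674584 = 36.956732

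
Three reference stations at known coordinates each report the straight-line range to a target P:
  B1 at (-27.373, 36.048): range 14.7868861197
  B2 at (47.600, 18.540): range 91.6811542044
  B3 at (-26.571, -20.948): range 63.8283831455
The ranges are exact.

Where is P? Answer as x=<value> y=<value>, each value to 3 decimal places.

eq1: (x + 27.373)² + (y − 36.048)² = 14.7868861197²
eq2: (x − 47.600)² + (y − 18.540)² = 91.6811542044²
eq3: (x + 26.571)² + (y + 20.948)² = 63.8283831455²
eq2−eq1, eq2−eq3 (x²,y² cancel):
  -149.946·x + 35.016·y = 7626.029868
  -148.342·x − 78.976·y = 2866.716686
det = -149.946·-78.976 − 35.016·-148.342 = 17036.478768
x = (7626.029868·-78.976 − 35.016·2866.716686) / 17036.478768 = -41.244103
y = (-149.946·2866.716686 − 7626.029868·-148.342) / 17036.478768 = 41.170939

x=-41.244 y=41.171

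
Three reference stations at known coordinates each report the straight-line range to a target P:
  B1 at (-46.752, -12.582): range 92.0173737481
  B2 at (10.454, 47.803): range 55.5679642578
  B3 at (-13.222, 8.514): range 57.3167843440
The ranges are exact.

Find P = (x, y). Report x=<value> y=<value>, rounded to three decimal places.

eq1: (x + 46.752)² + (y + 12.582)² = 92.0173737481²
eq2: (x − 10.454)² + (y − 47.803)² = 55.5679642578²
eq3: (x + 13.222)² + (y − 8.514)² = 57.3167843440²
eq1−eq3, eq1−eq2 (x²,y² cancel):
  67.060·x + 42.192·y = 3085.236556
  114.412·x + 120.770·y = 5429.755117
det = 67.060·120.770 − 42.192·114.412 = 3271.565096
x = (3085.236556·120.770 − 42.192·5429.755117) / 3271.565096 = 43.866402
y = (67.060·5429.755117 − 3085.236556·114.412) / 3271.565096 = 3.402437

x=43.866 y=3.402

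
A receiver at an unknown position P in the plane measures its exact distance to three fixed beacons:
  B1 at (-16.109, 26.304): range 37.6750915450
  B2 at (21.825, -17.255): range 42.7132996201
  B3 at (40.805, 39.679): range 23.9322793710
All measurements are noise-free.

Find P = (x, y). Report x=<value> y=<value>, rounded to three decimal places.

x=21.557 y=25.457

eq1: (x + 16.109)² + (y − 26.304)² = 37.6750915450²
eq2: (x − 21.825)² + (y + 17.255)² = 42.7132996201²
eq3: (x − 40.805)² + (y − 39.679)² = 23.9322793710²
eq2−eq1, eq2−eq3 (x²,y² cancel):
  -75.868·x + 87.118·y = 582.348089
  37.960·x + 113.868·y = 3717.077385
det = -75.868·113.868 − 87.118·37.960 = -11945.936704
x = (582.348089·113.868 − 87.118·3717.077385) / -11945.936704 = 21.556580
y = (-75.868·3717.077385 − 582.348089·37.960) / -11945.936704 = 25.457456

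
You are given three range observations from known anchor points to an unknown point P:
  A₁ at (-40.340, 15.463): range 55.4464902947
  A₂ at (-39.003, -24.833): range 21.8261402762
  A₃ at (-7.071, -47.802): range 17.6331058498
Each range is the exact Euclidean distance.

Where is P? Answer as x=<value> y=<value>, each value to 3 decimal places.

eq1: (x + 40.340)² + (y − 15.463)² = 55.4464902947²
eq2: (x + 39.003)² + (y + 24.833)² = 21.8261402762²
eq3: (x + 7.071)² + (y + 47.802)² = 17.6331058498²
eq2−eq3, eq2−eq1 (x²,y² cancel):
  63.864·x − 45.938·y = 362.572324
  -2.674·x + 80.592·y = -2869.424816
det = 63.864·80.592 − -45.938·-2.674 = 5024.089276
x = (362.572324·80.592 − -45.938·-2869.424816) / 5024.089276 = -20.420658
y = (63.864·-2869.424816 − 362.572324·-2.674) / 5024.089276 = -36.281885

x=-20.421 y=-36.282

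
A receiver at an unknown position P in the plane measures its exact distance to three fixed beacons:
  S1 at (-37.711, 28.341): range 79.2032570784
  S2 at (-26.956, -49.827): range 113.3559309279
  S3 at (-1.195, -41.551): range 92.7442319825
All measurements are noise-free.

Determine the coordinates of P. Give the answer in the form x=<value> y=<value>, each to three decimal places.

eq1: (x + 37.711)² + (y − 28.341)² = 79.2032570784²
eq2: (x + 26.956)² + (y + 49.827)² = 113.3559309279²
eq3: (x + 1.195)² + (y + 41.551)² = 92.7442319825²
eq1−eq2, eq1−eq3 (x²,y² cancel):
  21.510·x − 156.336·y = -5592.387082
  73.032·x − 139.784·y = -2825.754810
det = 21.510·-139.784 − -156.336·73.032 = 8410.776912
x = (-5592.387082·-139.784 − -156.336·-2825.754810) / 8410.776912 = 40.419457
y = (21.510·-2825.754810 − -5592.387082·73.032) / 8410.776912 = 41.332832

x=40.419 y=41.333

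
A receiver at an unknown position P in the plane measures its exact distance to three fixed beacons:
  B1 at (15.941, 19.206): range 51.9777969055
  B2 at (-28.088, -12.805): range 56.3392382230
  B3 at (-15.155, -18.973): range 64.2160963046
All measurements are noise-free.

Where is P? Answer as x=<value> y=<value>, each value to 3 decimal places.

eq1: (x − 15.941)² + (y − 19.206)² = 51.9777969055²
eq2: (x + 28.088)² + (y + 12.805)² = 56.3392382230²
eq3: (x + 15.155)² + (y + 18.973)² = 64.2160963046²
eq1−eq2, eq1−eq3 (x²,y² cancel):
  -88.058·x − 64.022·y = -142.500540
  -62.192·x − 76.358·y = -1455.352816
det = -88.058·-76.358 − -64.022·-62.192 = 2742.276540
x = (-142.500540·-76.358 − -64.022·-1455.352816) / 2742.276540 = -30.009206
y = (-88.058·-1455.352816 − -142.500540·-62.192) / 2742.276540 = 43.501471

x=-30.009 y=43.501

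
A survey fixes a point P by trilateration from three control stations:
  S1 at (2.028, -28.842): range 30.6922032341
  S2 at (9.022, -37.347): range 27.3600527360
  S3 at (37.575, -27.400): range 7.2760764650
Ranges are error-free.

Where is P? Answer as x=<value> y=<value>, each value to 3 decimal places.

eq1: (x − 2.028)² + (y + 28.842)² = 30.6922032341²
eq2: (x − 9.022)² + (y + 37.347)² = 27.3600527360²
eq3: (x − 37.575)² + (y + 27.400)² = 7.2760764650²
eq2−eq3, eq2−eq1 (x²,y² cancel):
  57.106·x + 19.894·y = 1382.076929
  -13.988·x + 17.010·y = -833.659999
det = 57.106·17.010 − 19.894·-13.988 = 1249.650332
x = (1382.076929·17.010 − 19.894·-833.659999) / 1249.650332 = 32.084143
y = (57.106·-833.659999 − 1382.076929·-13.988) / 1249.650332 = -22.625926

x=32.084 y=-22.626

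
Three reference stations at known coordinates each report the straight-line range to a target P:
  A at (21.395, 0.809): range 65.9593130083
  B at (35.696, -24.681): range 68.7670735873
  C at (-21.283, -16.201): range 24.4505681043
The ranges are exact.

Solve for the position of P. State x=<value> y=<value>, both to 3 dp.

x=-31.705 y=-38.319

eq1: (x − 21.395)² + (y − 0.809)² = 65.9593130083²
eq2: (x − 35.696)² + (y + 24.681)² = 68.7670735873²
eq3: (x + 21.283)² + (y + 16.201)² = 24.4505681043²
eq3−eq2, eq3−eq1 (x²,y² cancel):
  113.958·x − 16.960·y = -2963.162442
  85.356·x + 34.020·y = -4009.838676
det = 113.958·34.020 − -16.960·85.356 = 5324.488920
x = (-2963.162442·34.020 − -16.960·-4009.838676) / 5324.488920 = -31.705137
y = (113.958·-4009.838676 − -2963.162442·85.356) / 5324.488920 = -38.319077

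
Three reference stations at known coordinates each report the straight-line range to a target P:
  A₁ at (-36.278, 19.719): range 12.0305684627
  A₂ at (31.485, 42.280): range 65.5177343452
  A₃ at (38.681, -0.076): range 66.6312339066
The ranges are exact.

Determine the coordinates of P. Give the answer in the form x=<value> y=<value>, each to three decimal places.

eq1: (x + 36.278)² + (y − 19.719)² = 12.0305684627²
eq2: (x − 31.485)² + (y − 42.280)² = 65.5177343452²
eq3: (x − 38.681)² + (y + 0.076)² = 66.6312339066²
eq3−eq2, eq3−eq1 (x²,y² cancel):
  -14.392·x + 84.712·y = 1429.825906
  -149.918·x + 39.590·y = 4503.693462
det = -14.392·39.590 − 84.712·-149.918 = 12130.074336
x = (1429.825906·39.590 − 84.712·4503.693462) / 12130.074336 = -26.785497
y = (-14.392·4503.693462 − 1429.825906·-149.918) / 12130.074336 = 12.327994

x=-26.785 y=12.328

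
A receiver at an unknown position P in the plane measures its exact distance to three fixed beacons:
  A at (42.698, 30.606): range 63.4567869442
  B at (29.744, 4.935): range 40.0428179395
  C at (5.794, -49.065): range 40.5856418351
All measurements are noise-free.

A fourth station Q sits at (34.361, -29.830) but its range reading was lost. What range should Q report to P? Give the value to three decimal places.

eq1: (x − 42.698)² + (y − 30.606)² = 63.4567869442²
eq2: (x − 29.744)² + (y − 4.935)² = 40.0428179395²
eq3: (x − 5.794)² + (y + 49.065)² = 40.5856418351²
eq2−eq1, eq2−eq3 (x²,y² cancel):
  25.908·x + 51.342·y = -572.549862
  -47.900·x − 108.000·y = 1488.117845
det = 25.908·-108.000 − 51.342·-47.900 = -338.782200
x = (-572.549862·-108.000 − 51.342·1488.117845) / -338.782200 = 42.999784
y = (25.908·1488.117845 − -572.549862·-47.900) / -338.782200 = -32.850069
|P − Q| = √((42.999784 − 34.361)² + (-32.850069 − -29.830)²) = 9.151470

9.151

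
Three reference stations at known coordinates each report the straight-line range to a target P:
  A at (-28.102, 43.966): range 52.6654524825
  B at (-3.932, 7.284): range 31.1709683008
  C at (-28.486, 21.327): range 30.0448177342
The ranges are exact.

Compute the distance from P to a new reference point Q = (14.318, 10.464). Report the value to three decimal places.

48.931

eq1: (x + 28.102)² + (y − 43.966)² = 52.6654524825²
eq2: (x + 3.932)² + (y − 7.284)² = 31.1709683008²
eq3: (x + 28.486)² + (y − 21.327)² = 30.0448177342²
eq3−eq1, eq3−eq2 (x²,y² cancel):
  0.768·x + 45.278·y = -414.520378
  49.108·x − 28.086·y = -1266.714037
det = 0.768·-28.086 − 45.278·49.108 = -2245.082072
x = (-414.520378·-28.086 − 45.278·-1266.714037) / -2245.082072 = -30.732283
y = (0.768·-1266.714037 − -414.520378·49.108) / -2245.082072 = -8.633729
|P − Q| = √((-30.732283 − 14.318)² + (-8.633729 − 10.464)²) = 48.931087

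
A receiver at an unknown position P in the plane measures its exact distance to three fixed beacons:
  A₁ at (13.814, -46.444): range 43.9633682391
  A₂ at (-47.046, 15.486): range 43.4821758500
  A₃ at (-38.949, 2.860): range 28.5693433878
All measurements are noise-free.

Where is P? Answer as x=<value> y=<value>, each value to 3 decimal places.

x=-20.483 y=-18.939

eq1: (x − 13.814)² + (y + 46.444)² = 43.9633682391²
eq2: (x + 47.046)² + (y − 15.486)² = 43.4821758500²
eq3: (x + 38.949)² + (y − 2.860)² = 28.5693433878²
eq1−eq3, eq1−eq2 (x²,y² cancel):
  -105.526·x + 98.608·y = 293.902834
  -121.720·x + 123.860·y = 147.348710
det = -105.526·123.860 − 98.608·-121.720 = -1067.884600
x = (293.902834·123.860 − 98.608·147.348710) / -1067.884600 = -20.482591
y = (-105.526·147.348710 − 293.902834·-121.720) / -1067.884600 = -18.939062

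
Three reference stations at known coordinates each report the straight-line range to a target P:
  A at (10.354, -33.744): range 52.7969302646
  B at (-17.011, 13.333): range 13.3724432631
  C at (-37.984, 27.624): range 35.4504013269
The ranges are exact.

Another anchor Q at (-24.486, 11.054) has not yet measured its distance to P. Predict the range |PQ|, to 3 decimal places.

21.186

eq1: (x − 10.354)² + (y + 33.744)² = 52.7969302646²
eq2: (x + 17.011)² + (y − 13.333)² = 13.3724432631²
eq3: (x + 37.984)² + (y − 27.624)² = 35.4504013269²
eq3−eq1, eq3−eq2 (x²,y² cancel):
  96.676·x − 122.736·y = -2490.791671
  41.946·x − 28.582·y = -660.817907
det = 96.676·-28.582 − -122.736·41.946 = 2385.090824
x = (-2490.791671·-28.582 − -122.736·-660.817907) / 2385.090824 = -4.156797
y = (96.676·-660.817907 − -2490.791671·41.946) / 2385.090824 = 17.019694
|P − Q| = √((-4.156797 − -24.486)² + (17.019694 − 11.054)²) = 21.186458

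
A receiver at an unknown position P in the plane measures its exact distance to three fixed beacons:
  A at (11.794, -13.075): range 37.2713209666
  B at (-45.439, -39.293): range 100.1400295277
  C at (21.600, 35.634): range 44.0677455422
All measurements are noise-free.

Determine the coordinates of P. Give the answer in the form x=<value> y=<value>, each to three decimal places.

eq1: (x − 11.794)² + (y + 13.075)² = 37.2713209666²
eq2: (x + 45.439)² + (y + 39.293)² = 100.1400295277²
eq3: (x − 21.600)² + (y − 35.634)² = 44.0677455422²
eq2−eq1, eq2−eq3 (x²,y² cancel):
  114.466·x + 52.436·y = 5340.285638
  134.078·x + 149.854·y = 6213.758703
det = 114.466·149.854 − 52.436·134.078 = 10122.673956
x = (5340.285638·149.854 − 52.436·6213.758703) / 10122.673956 = 46.868892
y = (114.466·6213.758703 − 5340.285638·134.078) / 10122.673956 = -0.469314

x=46.869 y=-0.469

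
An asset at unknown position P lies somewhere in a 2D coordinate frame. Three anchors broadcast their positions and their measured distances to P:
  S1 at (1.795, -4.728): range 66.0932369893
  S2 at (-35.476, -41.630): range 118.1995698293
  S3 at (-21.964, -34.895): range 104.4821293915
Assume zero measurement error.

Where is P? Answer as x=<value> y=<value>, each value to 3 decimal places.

eq1: (x − 1.795)² + (y + 4.728)² = 66.0932369893²
eq2: (x + 35.476)² + (y + 41.630)² = 118.1995698293²
eq3: (x + 21.964)² + (y + 34.895)² = 104.4821293915²
eq1−eq3, eq1−eq2 (x²,y² cancel):
  -47.518·x − 60.334·y = -4873.697074
  -74.542·x − 73.804·y = -6636.794865
det = -47.518·-73.804 − -60.334·-74.542 = -990.398556
x = (-4873.697074·-73.804 − -60.334·-6636.794865) / -990.398556 = 41.120862
y = (-47.518·-6636.794865 − -4873.697074·-74.542) / -990.398556 = 48.392547

x=41.121 y=48.393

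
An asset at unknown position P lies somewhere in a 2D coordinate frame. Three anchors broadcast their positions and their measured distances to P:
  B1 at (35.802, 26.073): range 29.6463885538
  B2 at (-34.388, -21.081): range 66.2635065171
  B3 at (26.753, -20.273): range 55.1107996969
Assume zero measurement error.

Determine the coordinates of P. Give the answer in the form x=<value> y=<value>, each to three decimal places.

x=6.569 y=31.009

eq1: (x − 35.802)² + (y − 26.073)² = 29.6463885538²
eq2: (x + 34.388)² + (y + 21.081)² = 66.2635065171²
eq3: (x − 26.753)² + (y + 20.273)² = 55.1107996969²
eq2−eq1, eq2−eq3 (x²,y² cancel):
  140.380·x + 94.308·y = 3846.585370
  122.282·x + 1.616·y = 853.426486
det = 140.380·1.616 − 94.308·122.282 = -11305.316776
x = (3846.585370·1.616 − 94.308·853.426486) / -11305.316776 = 6.569375
y = (140.380·853.426486 − 3846.585370·122.282) / -11305.316776 = 31.008785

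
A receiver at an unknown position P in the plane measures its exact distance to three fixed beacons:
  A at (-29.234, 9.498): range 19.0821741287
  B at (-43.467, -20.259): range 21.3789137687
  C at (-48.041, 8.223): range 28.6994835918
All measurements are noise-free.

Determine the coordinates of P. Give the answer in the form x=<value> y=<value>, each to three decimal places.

x=-25.199 y=-9.153

eq1: (x + 29.234)² + (y − 9.498)² = 19.0821741287²
eq2: (x + 43.467)² + (y + 20.259)² = 21.3789137687²
eq3: (x + 48.041)² + (y − 8.223)² = 28.6994835918²
eq2−eq3, eq2−eq1 (x²,y² cancel):
  -9.148·x + 56.964·y = -290.854165
  28.466·x + 59.514·y = -1262.039826
det = -9.148·59.514 − 56.964·28.466 = -2165.971296
x = (-290.854165·59.514 − 56.964·-1262.039826) / -2165.971296 = -25.199291
y = (-9.148·-1262.039826 − -290.854165·28.466) / -2165.971296 = -9.152751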